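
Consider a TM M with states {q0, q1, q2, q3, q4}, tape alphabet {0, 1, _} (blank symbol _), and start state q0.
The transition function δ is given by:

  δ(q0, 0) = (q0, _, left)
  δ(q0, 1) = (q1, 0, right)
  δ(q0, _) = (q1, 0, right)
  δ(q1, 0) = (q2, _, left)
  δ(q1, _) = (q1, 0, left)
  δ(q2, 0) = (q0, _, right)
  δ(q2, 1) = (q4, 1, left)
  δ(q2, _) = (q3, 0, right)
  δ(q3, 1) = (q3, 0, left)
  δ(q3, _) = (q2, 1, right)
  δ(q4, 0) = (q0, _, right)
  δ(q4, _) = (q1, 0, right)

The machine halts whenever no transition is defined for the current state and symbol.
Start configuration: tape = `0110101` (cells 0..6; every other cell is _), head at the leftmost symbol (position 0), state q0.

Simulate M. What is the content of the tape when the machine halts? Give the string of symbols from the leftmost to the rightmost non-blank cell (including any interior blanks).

01_010101

q0 | __[0]110101   read 0 → write _, move left, go to q0
q0 | _[_]_110101   read _ → write 0, move right, go to q1
q1 | _0[_]110101   read _ → write 0, move left, go to q1
q1 | _[0]0110101   read 0 → write _, move left, go to q2
q2 | [_]_0110101   read _ → write 0, move right, go to q3
q3 | 0[_]0110101   read _ → write 1, move right, go to q2
q2 | 01[0]110101   read 0 → write _, move right, go to q0
q0 | 01_[1]10101   read 1 → write 0, move right, go to q1
q1 | 01_0[1]0101
The non-blank tape span at halt is 01_010101.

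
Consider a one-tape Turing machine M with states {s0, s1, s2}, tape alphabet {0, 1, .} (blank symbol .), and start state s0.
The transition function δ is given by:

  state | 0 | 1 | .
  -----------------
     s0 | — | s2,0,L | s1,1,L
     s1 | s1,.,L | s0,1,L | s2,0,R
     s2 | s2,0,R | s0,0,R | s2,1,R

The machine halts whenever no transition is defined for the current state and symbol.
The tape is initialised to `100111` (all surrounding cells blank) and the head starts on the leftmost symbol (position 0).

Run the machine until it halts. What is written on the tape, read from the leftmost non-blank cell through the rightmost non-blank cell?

000111001.1

state=s0 head=0 tape=...[1]00111..   (s0,1)→(s2,0,L)
state=s2 head=-1 tape=..[.]000111..   (s2,.)→(s2,1,R)
state=s2 head=0 tape=..1[0]00111..   (s2,0)→(s2,0,R)
state=s2 head=1 tape=..10[0]0111..   (s2,0)→(s2,0,R)
state=s2 head=2 tape=..100[0]111..   (s2,0)→(s2,0,R)
state=s2 head=3 tape=..1000[1]11..   (s2,1)→(s0,0,R)
state=s0 head=4 tape=..10000[1]1..   (s0,1)→(s2,0,L)
state=s2 head=3 tape=..1000[0]01..   (s2,0)→(s2,0,R)
state=s2 head=4 tape=..10000[0]1..   (s2,0)→(s2,0,R)
state=s2 head=5 tape=..100000[1]..   (s2,1)→(s0,0,R)
state=s0 head=6 tape=..1000000[.].   (s0,.)→(s1,1,L)
state=s1 head=5 tape=..100000[0]1.   (s1,0)→(s1,.,L)
state=s1 head=4 tape=..10000[0].1.   (s1,0)→(s1,.,L)
state=s1 head=3 tape=..1000[0]..1.   (s1,0)→(s1,.,L)
state=s1 head=2 tape=..100[0]...1.   (s1,0)→(s1,.,L)
state=s1 head=1 tape=..10[0]....1.   (s1,0)→(s1,.,L)
state=s1 head=0 tape=..1[0].....1.   (s1,0)→(s1,.,L)
state=s1 head=-1 tape=..[1]......1.   (s1,1)→(s0,1,L)
state=s0 head=-2 tape=.[.]1......1.   (s0,.)→(s1,1,L)
state=s1 head=-3 tape=[.]11......1.   (s1,.)→(s2,0,R)
state=s2 head=-2 tape=0[1]1......1.   (s2,1)→(s0,0,R)
state=s0 head=-1 tape=00[1]......1.   (s0,1)→(s2,0,L)
state=s2 head=-2 tape=0[0]0......1.   (s2,0)→(s2,0,R)
state=s2 head=-1 tape=00[0]......1.   (s2,0)→(s2,0,R)
state=s2 head=0 tape=000[.].....1.   (s2,.)→(s2,1,R)
state=s2 head=1 tape=0001[.]....1.   (s2,.)→(s2,1,R)
state=s2 head=2 tape=00011[.]...1.   (s2,.)→(s2,1,R)
state=s2 head=3 tape=000111[.]..1.   (s2,.)→(s2,1,R)
state=s2 head=4 tape=0001111[.].1.   (s2,.)→(s2,1,R)
state=s2 head=5 tape=00011111[.]1.   (s2,.)→(s2,1,R)
state=s2 head=6 tape=000111111[1].   (s2,1)→(s0,0,R)
state=s0 head=7 tape=0001111110[.]   (s0,.)→(s1,1,L)
state=s1 head=6 tape=000111111[0]1   (s1,0)→(s1,.,L)
state=s1 head=5 tape=00011111[1].1   (s1,1)→(s0,1,L)
state=s0 head=4 tape=0001111[1]1.1   (s0,1)→(s2,0,L)
state=s2 head=3 tape=000111[1]01.1   (s2,1)→(s0,0,R)
state=s0 head=4 tape=0001110[0]1.1
The non-blank tape span at halt is 000111001.1.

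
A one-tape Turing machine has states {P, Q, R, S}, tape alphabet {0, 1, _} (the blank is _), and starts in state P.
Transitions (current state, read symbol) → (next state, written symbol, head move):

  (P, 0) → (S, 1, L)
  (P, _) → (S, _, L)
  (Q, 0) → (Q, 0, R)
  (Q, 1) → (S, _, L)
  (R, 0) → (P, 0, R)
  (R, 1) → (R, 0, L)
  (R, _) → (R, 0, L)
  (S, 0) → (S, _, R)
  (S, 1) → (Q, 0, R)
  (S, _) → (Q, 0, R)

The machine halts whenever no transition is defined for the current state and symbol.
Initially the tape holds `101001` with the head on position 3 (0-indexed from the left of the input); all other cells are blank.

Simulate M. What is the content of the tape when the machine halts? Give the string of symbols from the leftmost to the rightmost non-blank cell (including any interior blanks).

P | 101[0]01_   read 0 → write 1, move L, go to S
S | 10[1]101_   read 1 → write 0, move R, go to Q
Q | 100[1]01_   read 1 → write _, move L, go to S
S | 10[0]_01_   read 0 → write _, move R, go to S
S | 10_[_]01_   read _ → write 0, move R, go to Q
Q | 10_0[0]1_   read 0 → write 0, move R, go to Q
Q | 10_00[1]_   read 1 → write _, move L, go to S
S | 10_0[0]__   read 0 → write _, move R, go to S
S | 10_0_[_]_   read _ → write 0, move R, go to Q
Q | 10_0_0[_]
The non-blank tape span at halt is 10_0_0.

10_0_0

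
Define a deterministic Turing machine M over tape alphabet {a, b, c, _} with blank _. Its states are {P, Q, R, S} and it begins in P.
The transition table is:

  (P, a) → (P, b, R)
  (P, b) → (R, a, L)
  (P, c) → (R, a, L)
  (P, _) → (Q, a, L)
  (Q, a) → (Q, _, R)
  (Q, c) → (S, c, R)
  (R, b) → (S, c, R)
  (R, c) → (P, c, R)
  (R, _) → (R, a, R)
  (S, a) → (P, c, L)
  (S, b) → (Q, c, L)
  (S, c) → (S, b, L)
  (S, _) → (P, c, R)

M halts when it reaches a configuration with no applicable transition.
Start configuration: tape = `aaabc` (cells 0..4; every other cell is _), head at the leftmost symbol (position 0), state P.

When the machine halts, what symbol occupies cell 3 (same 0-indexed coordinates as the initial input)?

state=P head=0 tape=_[a]aabc   (P,a)→(P,b,R)
state=P head=1 tape=_b[a]abc   (P,a)→(P,b,R)
state=P head=2 tape=_bb[a]bc   (P,a)→(P,b,R)
state=P head=3 tape=_bbb[b]c   (P,b)→(R,a,L)
state=R head=2 tape=_bb[b]ac   (R,b)→(S,c,R)
state=S head=3 tape=_bbc[a]c   (S,a)→(P,c,L)
state=P head=2 tape=_bb[c]cc   (P,c)→(R,a,L)
state=R head=1 tape=_b[b]acc   (R,b)→(S,c,R)
state=S head=2 tape=_bc[a]cc   (S,a)→(P,c,L)
state=P head=1 tape=_b[c]ccc   (P,c)→(R,a,L)
state=R head=0 tape=_[b]accc   (R,b)→(S,c,R)
state=S head=1 tape=_c[a]ccc   (S,a)→(P,c,L)
state=P head=0 tape=_[c]cccc   (P,c)→(R,a,L)
state=R head=-1 tape=[_]acccc   (R,_)→(R,a,R)
state=R head=0 tape=a[a]cccc
Cell 3 holds c when M halts.

c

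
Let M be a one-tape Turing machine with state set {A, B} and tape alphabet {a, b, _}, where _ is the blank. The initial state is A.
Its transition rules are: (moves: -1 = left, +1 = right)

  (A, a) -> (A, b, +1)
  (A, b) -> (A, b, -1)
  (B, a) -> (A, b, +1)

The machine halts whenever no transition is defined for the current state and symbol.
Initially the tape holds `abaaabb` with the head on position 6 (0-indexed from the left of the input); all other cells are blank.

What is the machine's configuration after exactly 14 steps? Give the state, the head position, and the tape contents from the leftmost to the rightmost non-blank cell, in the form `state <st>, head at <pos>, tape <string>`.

state A, head at 0, tape bbbbbbb

state=A head=6 tape=abaaab[b]   (A,b)→(A,b,-1)
state=A head=5 tape=abaaa[b]b   (A,b)→(A,b,-1)
state=A head=4 tape=abaa[a]bb   (A,a)→(A,b,+1)
state=A head=5 tape=abaab[b]b   (A,b)→(A,b,-1)
state=A head=4 tape=abaa[b]bb   (A,b)→(A,b,-1)
state=A head=3 tape=aba[a]bbb   (A,a)→(A,b,+1)
state=A head=4 tape=abab[b]bb   (A,b)→(A,b,-1)
state=A head=3 tape=aba[b]bbb   (A,b)→(A,b,-1)
state=A head=2 tape=ab[a]bbbb   (A,a)→(A,b,+1)
state=A head=3 tape=abb[b]bbb   (A,b)→(A,b,-1)
state=A head=2 tape=ab[b]bbbb   (A,b)→(A,b,-1)
state=A head=1 tape=a[b]bbbbb   (A,b)→(A,b,-1)
state=A head=0 tape=[a]bbbbbb   (A,a)→(A,b,+1)
state=A head=1 tape=b[b]bbbbb   (A,b)→(A,b,-1)
state=A head=0 tape=[b]bbbbbb
After 14 steps: state A, head at 0, tape bbbbbbb.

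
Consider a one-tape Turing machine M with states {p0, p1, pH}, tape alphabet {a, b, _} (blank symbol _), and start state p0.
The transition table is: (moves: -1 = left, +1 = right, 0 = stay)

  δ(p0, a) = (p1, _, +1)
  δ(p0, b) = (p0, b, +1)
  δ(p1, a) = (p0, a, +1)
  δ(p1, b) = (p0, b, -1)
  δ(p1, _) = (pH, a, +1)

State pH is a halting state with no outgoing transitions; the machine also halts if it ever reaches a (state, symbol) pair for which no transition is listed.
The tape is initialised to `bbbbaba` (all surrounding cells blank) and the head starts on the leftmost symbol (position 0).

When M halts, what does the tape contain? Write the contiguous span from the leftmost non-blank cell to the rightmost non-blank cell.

bbbb_ba

state=p0 head=0 tape=[b]bbbaba   (p0,b)→(p0,b,+1)
state=p0 head=1 tape=b[b]bbaba   (p0,b)→(p0,b,+1)
state=p0 head=2 tape=bb[b]baba   (p0,b)→(p0,b,+1)
state=p0 head=3 tape=bbb[b]aba   (p0,b)→(p0,b,+1)
state=p0 head=4 tape=bbbb[a]ba   (p0,a)→(p1,_,+1)
state=p1 head=5 tape=bbbb_[b]a   (p1,b)→(p0,b,-1)
state=p0 head=4 tape=bbbb[_]ba
The non-blank tape span at halt is bbbb_ba.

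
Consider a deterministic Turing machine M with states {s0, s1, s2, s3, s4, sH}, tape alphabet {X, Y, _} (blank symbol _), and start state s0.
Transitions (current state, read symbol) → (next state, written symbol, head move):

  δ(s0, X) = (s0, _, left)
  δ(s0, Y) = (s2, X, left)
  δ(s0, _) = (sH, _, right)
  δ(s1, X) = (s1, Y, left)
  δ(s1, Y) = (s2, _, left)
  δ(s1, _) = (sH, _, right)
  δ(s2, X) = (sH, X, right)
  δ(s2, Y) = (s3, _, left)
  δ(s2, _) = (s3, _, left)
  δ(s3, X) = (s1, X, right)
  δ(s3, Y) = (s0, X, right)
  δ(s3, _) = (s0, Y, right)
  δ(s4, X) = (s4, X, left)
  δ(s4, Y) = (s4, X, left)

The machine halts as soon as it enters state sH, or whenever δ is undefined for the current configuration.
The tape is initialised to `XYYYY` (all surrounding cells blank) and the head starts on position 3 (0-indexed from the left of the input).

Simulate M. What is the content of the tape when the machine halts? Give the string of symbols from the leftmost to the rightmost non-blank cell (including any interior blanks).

XX_XY

s0 | XYY[Y]Y   read Y → write X, move left, go to s2
s2 | XY[Y]XY   read Y → write _, move left, go to s3
s3 | X[Y]_XY   read Y → write X, move right, go to s0
s0 | XX[_]XY   read _ → write _, move right, go to sH
sH | XX_[X]Y
The non-blank tape span at halt is XX_XY.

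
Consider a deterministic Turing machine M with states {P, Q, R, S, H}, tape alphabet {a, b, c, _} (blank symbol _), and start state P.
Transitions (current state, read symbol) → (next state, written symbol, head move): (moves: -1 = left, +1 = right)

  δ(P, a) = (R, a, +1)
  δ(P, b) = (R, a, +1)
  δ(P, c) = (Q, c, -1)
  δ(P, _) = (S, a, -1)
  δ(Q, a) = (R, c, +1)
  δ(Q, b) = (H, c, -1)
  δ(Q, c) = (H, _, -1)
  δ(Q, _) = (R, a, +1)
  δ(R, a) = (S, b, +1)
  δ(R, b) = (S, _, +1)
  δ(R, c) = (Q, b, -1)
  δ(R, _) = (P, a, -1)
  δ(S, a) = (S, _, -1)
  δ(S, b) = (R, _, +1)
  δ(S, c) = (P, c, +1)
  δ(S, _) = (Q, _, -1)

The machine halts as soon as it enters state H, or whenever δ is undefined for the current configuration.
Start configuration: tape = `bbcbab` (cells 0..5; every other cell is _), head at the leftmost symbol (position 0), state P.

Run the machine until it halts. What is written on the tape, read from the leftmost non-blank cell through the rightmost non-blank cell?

state=P head=0 tape=[b]bcbab_   (P,b)→(R,a,+1)
state=R head=1 tape=a[b]cbab_   (R,b)→(S,_,+1)
state=S head=2 tape=a_[c]bab_   (S,c)→(P,c,+1)
state=P head=3 tape=a_c[b]ab_   (P,b)→(R,a,+1)
state=R head=4 tape=a_ca[a]b_   (R,a)→(S,b,+1)
state=S head=5 tape=a_cab[b]_   (S,b)→(R,_,+1)
state=R head=6 tape=a_cab_[_]   (R,_)→(P,a,-1)
state=P head=5 tape=a_cab[_]a   (P,_)→(S,a,-1)
state=S head=4 tape=a_ca[b]aa   (S,b)→(R,_,+1)
state=R head=5 tape=a_ca_[a]a   (R,a)→(S,b,+1)
state=S head=6 tape=a_ca_b[a]   (S,a)→(S,_,-1)
state=S head=5 tape=a_ca_[b]_   (S,b)→(R,_,+1)
state=R head=6 tape=a_ca__[_]   (R,_)→(P,a,-1)
state=P head=5 tape=a_ca_[_]a   (P,_)→(S,a,-1)
state=S head=4 tape=a_ca[_]aa   (S,_)→(Q,_,-1)
state=Q head=3 tape=a_c[a]_aa   (Q,a)→(R,c,+1)
state=R head=4 tape=a_cc[_]aa   (R,_)→(P,a,-1)
state=P head=3 tape=a_c[c]aaa   (P,c)→(Q,c,-1)
state=Q head=2 tape=a_[c]caaa   (Q,c)→(H,_,-1)
state=H head=1 tape=a[_]_caaa
The non-blank tape span at halt is a__caaa.

a__caaa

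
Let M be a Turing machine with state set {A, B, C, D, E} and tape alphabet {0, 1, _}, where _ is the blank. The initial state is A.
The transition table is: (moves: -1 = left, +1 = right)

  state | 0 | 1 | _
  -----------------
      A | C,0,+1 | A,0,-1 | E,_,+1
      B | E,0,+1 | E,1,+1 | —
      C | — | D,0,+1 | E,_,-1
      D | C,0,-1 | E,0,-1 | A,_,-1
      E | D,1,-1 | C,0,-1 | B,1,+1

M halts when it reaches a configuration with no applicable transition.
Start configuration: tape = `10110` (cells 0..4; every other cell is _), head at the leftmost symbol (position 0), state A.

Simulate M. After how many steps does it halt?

A | ___[1]0110   read 1 → write 0, move -1, go to A
A | __[_]00110   read _ → write _, move +1, go to E
E | ___[0]0110   read 0 → write 1, move -1, go to D
D | __[_]10110   read _ → write _, move -1, go to A
A | _[_]_10110   read _ → write _, move +1, go to E
E | __[_]10110   read _ → write 1, move +1, go to B
B | __1[1]0110   read 1 → write 1, move +1, go to E
E | __11[0]110   read 0 → write 1, move -1, go to D
D | __1[1]1110   read 1 → write 0, move -1, go to E
E | __[1]01110   read 1 → write 0, move -1, go to C
C | _[_]001110   read _ → write _, move -1, go to E
E | [_]_001110   read _ → write 1, move +1, go to B
B | 1[_]001110
M halts after 12 transitions.

12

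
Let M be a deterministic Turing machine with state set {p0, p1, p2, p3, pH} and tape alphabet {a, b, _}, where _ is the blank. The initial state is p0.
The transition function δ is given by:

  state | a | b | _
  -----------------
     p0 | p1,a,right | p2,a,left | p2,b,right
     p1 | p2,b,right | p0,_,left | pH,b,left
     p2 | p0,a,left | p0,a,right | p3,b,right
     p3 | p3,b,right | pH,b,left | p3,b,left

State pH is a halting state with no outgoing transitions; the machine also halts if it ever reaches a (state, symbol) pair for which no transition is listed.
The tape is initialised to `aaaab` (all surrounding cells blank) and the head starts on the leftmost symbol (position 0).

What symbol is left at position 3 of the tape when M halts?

b

state=p0 head=0 tape=__[a]aaab   (p0,a)→(p1,a,right)
state=p1 head=1 tape=__a[a]aab   (p1,a)→(p2,b,right)
state=p2 head=2 tape=__ab[a]ab   (p2,a)→(p0,a,left)
state=p0 head=1 tape=__a[b]aab   (p0,b)→(p2,a,left)
state=p2 head=0 tape=__[a]aaab   (p2,a)→(p0,a,left)
state=p0 head=-1 tape=_[_]aaaab   (p0,_)→(p2,b,right)
state=p2 head=0 tape=_b[a]aaab   (p2,a)→(p0,a,left)
state=p0 head=-1 tape=_[b]aaaab   (p0,b)→(p2,a,left)
state=p2 head=-2 tape=[_]aaaaab   (p2,_)→(p3,b,right)
state=p3 head=-1 tape=b[a]aaaab   (p3,a)→(p3,b,right)
state=p3 head=0 tape=bb[a]aaab   (p3,a)→(p3,b,right)
state=p3 head=1 tape=bbb[a]aab   (p3,a)→(p3,b,right)
state=p3 head=2 tape=bbbb[a]ab   (p3,a)→(p3,b,right)
state=p3 head=3 tape=bbbbb[a]b   (p3,a)→(p3,b,right)
state=p3 head=4 tape=bbbbbb[b]   (p3,b)→(pH,b,left)
state=pH head=3 tape=bbbbb[b]b
Cell 3 holds b when M halts.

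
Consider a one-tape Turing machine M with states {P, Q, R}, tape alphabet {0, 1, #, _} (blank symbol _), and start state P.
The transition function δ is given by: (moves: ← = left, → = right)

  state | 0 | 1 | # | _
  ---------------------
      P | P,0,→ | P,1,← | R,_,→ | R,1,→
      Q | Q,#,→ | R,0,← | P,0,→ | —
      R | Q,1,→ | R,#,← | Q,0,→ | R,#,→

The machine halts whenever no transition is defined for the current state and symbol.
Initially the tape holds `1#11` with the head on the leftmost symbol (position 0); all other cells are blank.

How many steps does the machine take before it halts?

14

state=P head=0 tape=__[1]#11_   (P,1)→(P,1,←)
state=P head=-1 tape=_[_]1#11_   (P,_)→(R,1,→)
state=R head=0 tape=_1[1]#11_   (R,1)→(R,#,←)
state=R head=-1 tape=_[1]##11_   (R,1)→(R,#,←)
state=R head=-2 tape=[_]###11_   (R,_)→(R,#,→)
state=R head=-1 tape=#[#]##11_   (R,#)→(Q,0,→)
state=Q head=0 tape=#0[#]#11_   (Q,#)→(P,0,→)
state=P head=1 tape=#00[#]11_   (P,#)→(R,_,→)
state=R head=2 tape=#00_[1]1_   (R,1)→(R,#,←)
state=R head=1 tape=#00[_]#1_   (R,_)→(R,#,→)
state=R head=2 tape=#00#[#]1_   (R,#)→(Q,0,→)
state=Q head=3 tape=#00#0[1]_   (Q,1)→(R,0,←)
state=R head=2 tape=#00#[0]0_   (R,0)→(Q,1,→)
state=Q head=3 tape=#00#1[0]_   (Q,0)→(Q,#,→)
state=Q head=4 tape=#00#1#[_]
M halts after 14 transitions.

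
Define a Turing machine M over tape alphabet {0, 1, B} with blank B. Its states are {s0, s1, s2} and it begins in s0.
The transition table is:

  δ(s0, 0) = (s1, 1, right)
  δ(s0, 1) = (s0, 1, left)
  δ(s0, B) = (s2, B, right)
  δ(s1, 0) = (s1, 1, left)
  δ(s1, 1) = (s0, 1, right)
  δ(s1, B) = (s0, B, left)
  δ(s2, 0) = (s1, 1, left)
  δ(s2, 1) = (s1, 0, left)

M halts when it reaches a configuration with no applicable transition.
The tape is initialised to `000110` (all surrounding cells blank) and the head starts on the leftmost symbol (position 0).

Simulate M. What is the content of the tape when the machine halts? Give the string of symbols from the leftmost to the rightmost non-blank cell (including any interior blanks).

010110

state=s0 head=0 tape=BB[0]00110   (s0,0)→(s1,1,right)
state=s1 head=1 tape=BB1[0]0110   (s1,0)→(s1,1,left)
state=s1 head=0 tape=BB[1]10110   (s1,1)→(s0,1,right)
state=s0 head=1 tape=BB1[1]0110   (s0,1)→(s0,1,left)
state=s0 head=0 tape=BB[1]10110   (s0,1)→(s0,1,left)
state=s0 head=-1 tape=B[B]110110   (s0,B)→(s2,B,right)
state=s2 head=0 tape=BB[1]10110   (s2,1)→(s1,0,left)
state=s1 head=-1 tape=B[B]010110   (s1,B)→(s0,B,left)
state=s0 head=-2 tape=[B]B010110   (s0,B)→(s2,B,right)
state=s2 head=-1 tape=B[B]010110
The non-blank tape span at halt is 010110.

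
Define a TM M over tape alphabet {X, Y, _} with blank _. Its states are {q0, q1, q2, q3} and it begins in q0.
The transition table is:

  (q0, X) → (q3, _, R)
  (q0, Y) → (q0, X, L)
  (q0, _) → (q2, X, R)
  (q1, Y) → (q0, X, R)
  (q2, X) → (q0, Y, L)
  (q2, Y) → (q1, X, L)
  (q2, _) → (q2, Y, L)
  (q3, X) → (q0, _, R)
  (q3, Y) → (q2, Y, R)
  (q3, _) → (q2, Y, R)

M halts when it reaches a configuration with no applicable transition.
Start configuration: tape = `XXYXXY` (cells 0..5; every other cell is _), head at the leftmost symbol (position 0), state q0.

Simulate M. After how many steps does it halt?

q0 | [X]XYXXY_   read X → write _, move R, go to q3
q3 | _[X]YXXY_   read X → write _, move R, go to q0
q0 | __[Y]XXY_   read Y → write X, move L, go to q0
q0 | _[_]XXXY_   read _ → write X, move R, go to q2
q2 | _X[X]XXY_   read X → write Y, move L, go to q0
q0 | _[X]YXXY_   read X → write _, move R, go to q3
q3 | __[Y]XXY_   read Y → write Y, move R, go to q2
q2 | __Y[X]XY_   read X → write Y, move L, go to q0
q0 | __[Y]YXY_   read Y → write X, move L, go to q0
q0 | _[_]XYXY_   read _ → write X, move R, go to q2
q2 | _X[X]YXY_   read X → write Y, move L, go to q0
q0 | _[X]YYXY_   read X → write _, move R, go to q3
q3 | __[Y]YXY_   read Y → write Y, move R, go to q2
q2 | __Y[Y]XY_   read Y → write X, move L, go to q1
q1 | __[Y]XXY_   read Y → write X, move R, go to q0
q0 | __X[X]XY_   read X → write _, move R, go to q3
q3 | __X_[X]Y_   read X → write _, move R, go to q0
q0 | __X__[Y]_   read Y → write X, move L, go to q0
q0 | __X_[_]X_   read _ → write X, move R, go to q2
q2 | __X_X[X]_   read X → write Y, move L, go to q0
q0 | __X_[X]Y_   read X → write _, move R, go to q3
q3 | __X__[Y]_   read Y → write Y, move R, go to q2
q2 | __X__Y[_]   read _ → write Y, move L, go to q2
q2 | __X__[Y]Y   read Y → write X, move L, go to q1
q1 | __X_[_]XY
M halts after 24 transitions.

24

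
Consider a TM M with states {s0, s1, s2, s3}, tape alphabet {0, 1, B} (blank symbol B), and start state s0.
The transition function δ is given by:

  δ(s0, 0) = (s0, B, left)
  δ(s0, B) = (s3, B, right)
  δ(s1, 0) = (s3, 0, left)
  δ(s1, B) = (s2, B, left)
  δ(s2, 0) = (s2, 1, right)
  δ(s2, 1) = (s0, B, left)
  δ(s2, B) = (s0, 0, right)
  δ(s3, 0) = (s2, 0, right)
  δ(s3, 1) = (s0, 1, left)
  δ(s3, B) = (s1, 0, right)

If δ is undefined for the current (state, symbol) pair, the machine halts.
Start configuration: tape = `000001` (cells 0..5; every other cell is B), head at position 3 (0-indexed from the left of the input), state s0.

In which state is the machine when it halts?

s0

state=s0 head=3 tape=B000[0]01   (s0,0)→(s0,B,left)
state=s0 head=2 tape=B00[0]B01   (s0,0)→(s0,B,left)
state=s0 head=1 tape=B0[0]BB01   (s0,0)→(s0,B,left)
state=s0 head=0 tape=B[0]BBB01   (s0,0)→(s0,B,left)
state=s0 head=-1 tape=[B]BBBB01   (s0,B)→(s3,B,right)
state=s3 head=0 tape=B[B]BBB01   (s3,B)→(s1,0,right)
state=s1 head=1 tape=B0[B]BB01   (s1,B)→(s2,B,left)
state=s2 head=0 tape=B[0]BBB01   (s2,0)→(s2,1,right)
state=s2 head=1 tape=B1[B]BB01   (s2,B)→(s0,0,right)
state=s0 head=2 tape=B10[B]B01   (s0,B)→(s3,B,right)
state=s3 head=3 tape=B10B[B]01   (s3,B)→(s1,0,right)
state=s1 head=4 tape=B10B0[0]1   (s1,0)→(s3,0,left)
state=s3 head=3 tape=B10B[0]01   (s3,0)→(s2,0,right)
state=s2 head=4 tape=B10B0[0]1   (s2,0)→(s2,1,right)
state=s2 head=5 tape=B10B01[1]   (s2,1)→(s0,B,left)
state=s0 head=4 tape=B10B0[1]B
No transition is defined for (s0, 1); M halts in state s0.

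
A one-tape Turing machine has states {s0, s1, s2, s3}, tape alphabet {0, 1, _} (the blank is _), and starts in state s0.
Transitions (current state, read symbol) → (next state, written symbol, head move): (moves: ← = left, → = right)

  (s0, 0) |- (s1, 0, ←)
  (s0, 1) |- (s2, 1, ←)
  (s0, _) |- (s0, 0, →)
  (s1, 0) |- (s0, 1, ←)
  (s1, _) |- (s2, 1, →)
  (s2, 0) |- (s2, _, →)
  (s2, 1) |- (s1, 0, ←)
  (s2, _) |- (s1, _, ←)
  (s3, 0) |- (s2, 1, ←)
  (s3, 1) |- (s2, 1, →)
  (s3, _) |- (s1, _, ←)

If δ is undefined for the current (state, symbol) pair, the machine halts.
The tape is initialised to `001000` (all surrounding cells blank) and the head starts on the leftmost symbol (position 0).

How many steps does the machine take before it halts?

state=s0 head=0 tape=_[0]01000_   (s0,0)→(s1,0,←)
state=s1 head=-1 tape=[_]001000_   (s1,_)→(s2,1,→)
state=s2 head=0 tape=1[0]01000_   (s2,0)→(s2,_,→)
state=s2 head=1 tape=1_[0]1000_   (s2,0)→(s2,_,→)
state=s2 head=2 tape=1__[1]000_   (s2,1)→(s1,0,←)
state=s1 head=1 tape=1_[_]0000_   (s1,_)→(s2,1,→)
state=s2 head=2 tape=1_1[0]000_   (s2,0)→(s2,_,→)
state=s2 head=3 tape=1_1_[0]00_   (s2,0)→(s2,_,→)
state=s2 head=4 tape=1_1__[0]0_   (s2,0)→(s2,_,→)
state=s2 head=5 tape=1_1___[0]_   (s2,0)→(s2,_,→)
state=s2 head=6 tape=1_1____[_]   (s2,_)→(s1,_,←)
state=s1 head=5 tape=1_1___[_]_   (s1,_)→(s2,1,→)
state=s2 head=6 tape=1_1___1[_]   (s2,_)→(s1,_,←)
state=s1 head=5 tape=1_1___[1]_
M halts after 13 transitions.

13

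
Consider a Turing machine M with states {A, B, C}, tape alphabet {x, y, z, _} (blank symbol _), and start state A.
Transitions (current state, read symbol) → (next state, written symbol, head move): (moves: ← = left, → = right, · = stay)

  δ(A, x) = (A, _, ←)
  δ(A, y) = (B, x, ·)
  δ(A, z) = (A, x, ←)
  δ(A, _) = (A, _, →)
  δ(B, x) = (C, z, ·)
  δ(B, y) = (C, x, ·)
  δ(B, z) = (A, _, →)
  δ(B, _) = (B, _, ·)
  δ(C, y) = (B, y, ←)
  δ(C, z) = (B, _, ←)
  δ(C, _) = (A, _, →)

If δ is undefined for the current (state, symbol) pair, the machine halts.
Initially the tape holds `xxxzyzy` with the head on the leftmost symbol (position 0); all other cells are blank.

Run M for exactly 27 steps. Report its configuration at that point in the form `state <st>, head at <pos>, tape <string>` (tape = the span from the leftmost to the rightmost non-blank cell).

state B, head at 3, tape zy

state=A head=0 tape=_[x]xxzyzy   (A,x)→(A,_,←)
state=A head=-1 tape=[_]_xxzyzy   (A,_)→(A,_,→)
state=A head=0 tape=_[_]xxzyzy   (A,_)→(A,_,→)
state=A head=1 tape=__[x]xzyzy   (A,x)→(A,_,←)
state=A head=0 tape=_[_]_xzyzy   (A,_)→(A,_,→)
state=A head=1 tape=__[_]xzyzy   (A,_)→(A,_,→)
state=A head=2 tape=___[x]zyzy   (A,x)→(A,_,←)
state=A head=1 tape=__[_]_zyzy   (A,_)→(A,_,→)
state=A head=2 tape=___[_]zyzy   (A,_)→(A,_,→)
state=A head=3 tape=____[z]yzy   (A,z)→(A,x,←)
state=A head=2 tape=___[_]xyzy   (A,_)→(A,_,→)
state=A head=3 tape=____[x]yzy   (A,x)→(A,_,←)
state=A head=2 tape=___[_]_yzy   (A,_)→(A,_,→)
state=A head=3 tape=____[_]yzy   (A,_)→(A,_,→)
state=A head=4 tape=_____[y]zy   (A,y)→(B,x,·)
state=B head=4 tape=_____[x]zy   (B,x)→(C,z,·)
state=C head=4 tape=_____[z]zy   (C,z)→(B,_,←)
state=B head=3 tape=____[_]_zy   (B,_)→(B,_,·)
state=B head=3 tape=____[_]_zy   (B,_)→(B,_,·)
state=B head=3 tape=____[_]_zy   (B,_)→(B,_,·)
state=B head=3 tape=____[_]_zy   (B,_)→(B,_,·)
state=B head=3 tape=____[_]_zy   (B,_)→(B,_,·)
state=B head=3 tape=____[_]_zy   (B,_)→(B,_,·)
state=B head=3 tape=____[_]_zy   (B,_)→(B,_,·)
state=B head=3 tape=____[_]_zy   (B,_)→(B,_,·)
state=B head=3 tape=____[_]_zy   (B,_)→(B,_,·)
state=B head=3 tape=____[_]_zy   (B,_)→(B,_,·)
state=B head=3 tape=____[_]_zy
After 27 steps: state B, head at 3, tape zy.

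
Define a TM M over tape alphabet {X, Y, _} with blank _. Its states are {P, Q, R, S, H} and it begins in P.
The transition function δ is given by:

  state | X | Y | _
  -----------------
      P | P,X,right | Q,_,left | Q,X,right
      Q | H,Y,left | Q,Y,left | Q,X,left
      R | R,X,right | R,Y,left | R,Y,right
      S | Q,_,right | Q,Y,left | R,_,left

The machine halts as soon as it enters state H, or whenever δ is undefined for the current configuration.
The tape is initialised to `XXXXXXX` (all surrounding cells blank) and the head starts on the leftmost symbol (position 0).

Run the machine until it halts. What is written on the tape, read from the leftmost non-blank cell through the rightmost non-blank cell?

XXXXXXXYX

P | [X]XXXXXX__   read X → write X, move right, go to P
P | X[X]XXXXX__   read X → write X, move right, go to P
P | XX[X]XXXX__   read X → write X, move right, go to P
P | XXX[X]XXX__   read X → write X, move right, go to P
P | XXXX[X]XX__   read X → write X, move right, go to P
P | XXXXX[X]X__   read X → write X, move right, go to P
P | XXXXXX[X]__   read X → write X, move right, go to P
P | XXXXXXX[_]_   read _ → write X, move right, go to Q
Q | XXXXXXXX[_]   read _ → write X, move left, go to Q
Q | XXXXXXX[X]X   read X → write Y, move left, go to H
H | XXXXXX[X]YX
The non-blank tape span at halt is XXXXXXXYX.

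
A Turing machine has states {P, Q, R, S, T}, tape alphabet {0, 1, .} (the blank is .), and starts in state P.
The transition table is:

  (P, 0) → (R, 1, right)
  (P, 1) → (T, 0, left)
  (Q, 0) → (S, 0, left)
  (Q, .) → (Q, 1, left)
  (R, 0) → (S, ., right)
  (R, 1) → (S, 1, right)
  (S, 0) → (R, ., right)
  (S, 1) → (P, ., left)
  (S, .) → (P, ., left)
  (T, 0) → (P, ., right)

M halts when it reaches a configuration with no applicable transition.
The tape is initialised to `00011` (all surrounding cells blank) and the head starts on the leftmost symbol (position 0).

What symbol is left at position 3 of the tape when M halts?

P | [0]0011   read 0 → write 1, move right, go to R
R | 1[0]011   read 0 → write ., move right, go to S
S | 1.[0]11   read 0 → write ., move right, go to R
R | 1..[1]1   read 1 → write 1, move right, go to S
S | 1..1[1]   read 1 → write ., move left, go to P
P | 1..[1].   read 1 → write 0, move left, go to T
T | 1.[.]0.
Cell 3 holds 0 when M halts.

0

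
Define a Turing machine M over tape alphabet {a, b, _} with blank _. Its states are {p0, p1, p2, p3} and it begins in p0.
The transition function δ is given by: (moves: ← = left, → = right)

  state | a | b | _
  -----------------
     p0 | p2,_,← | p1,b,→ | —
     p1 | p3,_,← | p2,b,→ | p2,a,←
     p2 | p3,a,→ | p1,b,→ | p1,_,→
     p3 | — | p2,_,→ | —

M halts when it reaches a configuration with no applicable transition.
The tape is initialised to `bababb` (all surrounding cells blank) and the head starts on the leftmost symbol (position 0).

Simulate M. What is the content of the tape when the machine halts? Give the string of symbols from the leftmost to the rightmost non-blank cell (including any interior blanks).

ba

state=p0 head=0 tape=[b]ababb__   (p0,b)→(p1,b,→)
state=p1 head=1 tape=b[a]babb__   (p1,a)→(p3,_,←)
state=p3 head=0 tape=[b]_babb__   (p3,b)→(p2,_,→)
state=p2 head=1 tape=_[_]babb__   (p2,_)→(p1,_,→)
state=p1 head=2 tape=__[b]abb__   (p1,b)→(p2,b,→)
state=p2 head=3 tape=__b[a]bb__   (p2,a)→(p3,a,→)
state=p3 head=4 tape=__ba[b]b__   (p3,b)→(p2,_,→)
state=p2 head=5 tape=__ba_[b]__   (p2,b)→(p1,b,→)
state=p1 head=6 tape=__ba_b[_]_   (p1,_)→(p2,a,←)
state=p2 head=5 tape=__ba_[b]a_   (p2,b)→(p1,b,→)
state=p1 head=6 tape=__ba_b[a]_   (p1,a)→(p3,_,←)
state=p3 head=5 tape=__ba_[b]__   (p3,b)→(p2,_,→)
state=p2 head=6 tape=__ba__[_]_   (p2,_)→(p1,_,→)
state=p1 head=7 tape=__ba___[_]   (p1,_)→(p2,a,←)
state=p2 head=6 tape=__ba__[_]a   (p2,_)→(p1,_,→)
state=p1 head=7 tape=__ba___[a]   (p1,a)→(p3,_,←)
state=p3 head=6 tape=__ba__[_]_
The non-blank tape span at halt is ba.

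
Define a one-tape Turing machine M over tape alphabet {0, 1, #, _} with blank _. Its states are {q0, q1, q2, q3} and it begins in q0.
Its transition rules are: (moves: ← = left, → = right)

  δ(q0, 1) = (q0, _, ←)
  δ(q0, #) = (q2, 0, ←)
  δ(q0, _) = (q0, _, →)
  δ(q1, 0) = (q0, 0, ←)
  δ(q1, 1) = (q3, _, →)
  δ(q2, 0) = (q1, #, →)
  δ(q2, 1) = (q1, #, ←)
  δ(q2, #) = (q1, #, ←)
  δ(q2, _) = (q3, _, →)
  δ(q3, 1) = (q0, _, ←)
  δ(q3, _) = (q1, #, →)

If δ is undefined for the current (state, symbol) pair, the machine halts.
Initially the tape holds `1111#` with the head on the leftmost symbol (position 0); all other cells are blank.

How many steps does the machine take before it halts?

14

state=q0 head=0 tape=_[1]111#   (q0,1)→(q0,_,←)
state=q0 head=-1 tape=[_]_111#   (q0,_)→(q0,_,→)
state=q0 head=0 tape=_[_]111#   (q0,_)→(q0,_,→)
state=q0 head=1 tape=__[1]11#   (q0,1)→(q0,_,←)
state=q0 head=0 tape=_[_]_11#   (q0,_)→(q0,_,→)
state=q0 head=1 tape=__[_]11#   (q0,_)→(q0,_,→)
state=q0 head=2 tape=___[1]1#   (q0,1)→(q0,_,←)
state=q0 head=1 tape=__[_]_1#   (q0,_)→(q0,_,→)
state=q0 head=2 tape=___[_]1#   (q0,_)→(q0,_,→)
state=q0 head=3 tape=____[1]#   (q0,1)→(q0,_,←)
state=q0 head=2 tape=___[_]_#   (q0,_)→(q0,_,→)
state=q0 head=3 tape=____[_]#   (q0,_)→(q0,_,→)
state=q0 head=4 tape=_____[#]   (q0,#)→(q2,0,←)
state=q2 head=3 tape=____[_]0   (q2,_)→(q3,_,→)
state=q3 head=4 tape=_____[0]
M halts after 14 transitions.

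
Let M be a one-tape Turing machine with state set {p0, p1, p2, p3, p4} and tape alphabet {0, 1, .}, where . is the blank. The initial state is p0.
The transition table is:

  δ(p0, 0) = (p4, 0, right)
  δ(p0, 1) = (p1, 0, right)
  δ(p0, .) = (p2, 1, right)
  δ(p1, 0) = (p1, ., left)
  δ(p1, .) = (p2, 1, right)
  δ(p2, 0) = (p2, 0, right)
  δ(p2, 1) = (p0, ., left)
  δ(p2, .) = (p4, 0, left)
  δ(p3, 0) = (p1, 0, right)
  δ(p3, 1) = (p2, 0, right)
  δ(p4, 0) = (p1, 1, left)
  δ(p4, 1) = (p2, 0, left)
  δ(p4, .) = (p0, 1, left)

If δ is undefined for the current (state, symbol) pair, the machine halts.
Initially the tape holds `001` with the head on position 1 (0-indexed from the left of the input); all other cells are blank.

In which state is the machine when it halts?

p1

state=p0 head=1 tape=....0[0]1.   (p0,0)→(p4,0,right)
state=p4 head=2 tape=....00[1].   (p4,1)→(p2,0,left)
state=p2 head=1 tape=....0[0]0.   (p2,0)→(p2,0,right)
state=p2 head=2 tape=....00[0].   (p2,0)→(p2,0,right)
state=p2 head=3 tape=....000[.]   (p2,.)→(p4,0,left)
state=p4 head=2 tape=....00[0]0   (p4,0)→(p1,1,left)
state=p1 head=1 tape=....0[0]10   (p1,0)→(p1,.,left)
state=p1 head=0 tape=....[0].10   (p1,0)→(p1,.,left)
state=p1 head=-1 tape=...[.]..10   (p1,.)→(p2,1,right)
state=p2 head=0 tape=...1[.].10   (p2,.)→(p4,0,left)
state=p4 head=-1 tape=...[1]0.10   (p4,1)→(p2,0,left)
state=p2 head=-2 tape=..[.]00.10   (p2,.)→(p4,0,left)
state=p4 head=-3 tape=.[.]000.10   (p4,.)→(p0,1,left)
state=p0 head=-4 tape=[.]1000.10   (p0,.)→(p2,1,right)
state=p2 head=-3 tape=1[1]000.10   (p2,1)→(p0,.,left)
state=p0 head=-4 tape=[1].000.10   (p0,1)→(p1,0,right)
state=p1 head=-3 tape=0[.]000.10   (p1,.)→(p2,1,right)
state=p2 head=-2 tape=01[0]00.10   (p2,0)→(p2,0,right)
state=p2 head=-1 tape=010[0]0.10   (p2,0)→(p2,0,right)
state=p2 head=0 tape=0100[0].10   (p2,0)→(p2,0,right)
state=p2 head=1 tape=01000[.]10   (p2,.)→(p4,0,left)
state=p4 head=0 tape=0100[0]010   (p4,0)→(p1,1,left)
state=p1 head=-1 tape=010[0]1010   (p1,0)→(p1,.,left)
state=p1 head=-2 tape=01[0].1010   (p1,0)→(p1,.,left)
state=p1 head=-3 tape=0[1]..1010
No transition is defined for (p1, 1); M halts in state p1.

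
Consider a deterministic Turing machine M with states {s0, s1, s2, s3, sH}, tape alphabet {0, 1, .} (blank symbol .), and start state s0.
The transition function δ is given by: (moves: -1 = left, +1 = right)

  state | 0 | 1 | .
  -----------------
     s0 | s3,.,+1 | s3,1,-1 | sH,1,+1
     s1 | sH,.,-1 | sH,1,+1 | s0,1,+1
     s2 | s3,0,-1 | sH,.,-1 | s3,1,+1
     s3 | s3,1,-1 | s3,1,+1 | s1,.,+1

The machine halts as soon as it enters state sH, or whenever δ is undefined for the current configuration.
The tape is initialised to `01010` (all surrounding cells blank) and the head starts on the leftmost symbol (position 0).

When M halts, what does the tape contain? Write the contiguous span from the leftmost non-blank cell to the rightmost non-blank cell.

1111.11

state=s0 head=0 tape=[0]1010....   (s0,0)→(s3,.,+1)
state=s3 head=1 tape=.[1]010....   (s3,1)→(s3,1,+1)
state=s3 head=2 tape=.1[0]10....   (s3,0)→(s3,1,-1)
state=s3 head=1 tape=.[1]110....   (s3,1)→(s3,1,+1)
state=s3 head=2 tape=.1[1]10....   (s3,1)→(s3,1,+1)
state=s3 head=3 tape=.11[1]0....   (s3,1)→(s3,1,+1)
state=s3 head=4 tape=.111[0]....   (s3,0)→(s3,1,-1)
state=s3 head=3 tape=.11[1]1....   (s3,1)→(s3,1,+1)
state=s3 head=4 tape=.111[1]....   (s3,1)→(s3,1,+1)
state=s3 head=5 tape=.1111[.]...   (s3,.)→(s1,.,+1)
state=s1 head=6 tape=.1111.[.]..   (s1,.)→(s0,1,+1)
state=s0 head=7 tape=.1111.1[.].   (s0,.)→(sH,1,+1)
state=sH head=8 tape=.1111.11[.]
The non-blank tape span at halt is 1111.11.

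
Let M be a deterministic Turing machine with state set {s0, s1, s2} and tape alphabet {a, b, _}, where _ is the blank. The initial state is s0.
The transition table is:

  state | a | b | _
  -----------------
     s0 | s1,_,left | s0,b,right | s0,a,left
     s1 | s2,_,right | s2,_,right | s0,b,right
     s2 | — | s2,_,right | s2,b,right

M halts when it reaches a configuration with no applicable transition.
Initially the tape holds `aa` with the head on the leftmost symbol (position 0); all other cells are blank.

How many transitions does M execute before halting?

s0 | _[a]a   read a → write _, move left, go to s1
s1 | [_]_a   read _ → write b, move right, go to s0
s0 | b[_]a   read _ → write a, move left, go to s0
s0 | [b]aa   read b → write b, move right, go to s0
s0 | b[a]a   read a → write _, move left, go to s1
s1 | [b]_a   read b → write _, move right, go to s2
s2 | _[_]a   read _ → write b, move right, go to s2
s2 | _b[a]
M halts after 7 transitions.

7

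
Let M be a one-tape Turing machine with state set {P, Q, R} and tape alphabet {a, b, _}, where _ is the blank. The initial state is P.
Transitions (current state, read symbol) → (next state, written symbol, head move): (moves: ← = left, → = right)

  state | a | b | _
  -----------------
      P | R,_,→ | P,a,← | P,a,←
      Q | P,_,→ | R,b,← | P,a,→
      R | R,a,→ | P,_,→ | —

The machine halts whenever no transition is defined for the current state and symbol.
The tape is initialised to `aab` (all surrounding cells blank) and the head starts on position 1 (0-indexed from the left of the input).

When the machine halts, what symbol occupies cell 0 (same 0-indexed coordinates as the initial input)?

_

P | a[a]b__   read a → write _, move →, go to R
R | a_[b]__   read b → write _, move →, go to P
P | a__[_]_   read _ → write a, move ←, go to P
P | a_[_]a_   read _ → write a, move ←, go to P
P | a[_]aa_   read _ → write a, move ←, go to P
P | [a]aaa_   read a → write _, move →, go to R
R | _[a]aa_   read a → write a, move →, go to R
R | _a[a]a_   read a → write a, move →, go to R
R | _aa[a]_   read a → write a, move →, go to R
R | _aaa[_]
Cell 0 holds _ when M halts.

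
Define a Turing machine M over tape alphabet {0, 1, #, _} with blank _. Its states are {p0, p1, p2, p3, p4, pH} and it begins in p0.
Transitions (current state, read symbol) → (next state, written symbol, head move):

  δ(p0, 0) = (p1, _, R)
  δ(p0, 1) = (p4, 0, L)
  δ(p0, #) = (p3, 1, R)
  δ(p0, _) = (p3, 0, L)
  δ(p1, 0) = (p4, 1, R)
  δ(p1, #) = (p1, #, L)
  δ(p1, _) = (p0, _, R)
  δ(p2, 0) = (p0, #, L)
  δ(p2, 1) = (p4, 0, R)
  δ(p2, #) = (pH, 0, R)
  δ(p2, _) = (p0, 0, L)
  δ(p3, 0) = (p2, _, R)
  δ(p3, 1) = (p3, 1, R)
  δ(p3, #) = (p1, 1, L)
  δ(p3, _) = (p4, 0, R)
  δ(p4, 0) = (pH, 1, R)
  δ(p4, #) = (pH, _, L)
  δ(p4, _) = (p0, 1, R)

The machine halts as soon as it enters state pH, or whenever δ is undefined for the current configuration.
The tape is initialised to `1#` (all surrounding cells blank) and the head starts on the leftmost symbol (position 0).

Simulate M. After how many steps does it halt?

20

p0 | _[1]#_____   read 1 → write 0, move L, go to p4
p4 | [_]0#_____   read _ → write 1, move R, go to p0
p0 | 1[0]#_____   read 0 → write _, move R, go to p1
p1 | 1_[#]_____   read # → write #, move L, go to p1
p1 | 1[_]#_____   read _ → write _, move R, go to p0
p0 | 1_[#]_____   read # → write 1, move R, go to p3
p3 | 1_1[_]____   read _ → write 0, move R, go to p4
p4 | 1_10[_]___   read _ → write 1, move R, go to p0
p0 | 1_101[_]__   read _ → write 0, move L, go to p3
p3 | 1_10[1]0__   read 1 → write 1, move R, go to p3
p3 | 1_101[0]__   read 0 → write _, move R, go to p2
p2 | 1_101_[_]_   read _ → write 0, move L, go to p0
p0 | 1_101[_]0_   read _ → write 0, move L, go to p3
p3 | 1_10[1]00_   read 1 → write 1, move R, go to p3
p3 | 1_101[0]0_   read 0 → write _, move R, go to p2
p2 | 1_101_[0]_   read 0 → write #, move L, go to p0
p0 | 1_101[_]#_   read _ → write 0, move L, go to p3
p3 | 1_10[1]0#_   read 1 → write 1, move R, go to p3
p3 | 1_101[0]#_   read 0 → write _, move R, go to p2
p2 | 1_101_[#]_   read # → write 0, move R, go to pH
pH | 1_101_0[_]
M halts after 20 transitions.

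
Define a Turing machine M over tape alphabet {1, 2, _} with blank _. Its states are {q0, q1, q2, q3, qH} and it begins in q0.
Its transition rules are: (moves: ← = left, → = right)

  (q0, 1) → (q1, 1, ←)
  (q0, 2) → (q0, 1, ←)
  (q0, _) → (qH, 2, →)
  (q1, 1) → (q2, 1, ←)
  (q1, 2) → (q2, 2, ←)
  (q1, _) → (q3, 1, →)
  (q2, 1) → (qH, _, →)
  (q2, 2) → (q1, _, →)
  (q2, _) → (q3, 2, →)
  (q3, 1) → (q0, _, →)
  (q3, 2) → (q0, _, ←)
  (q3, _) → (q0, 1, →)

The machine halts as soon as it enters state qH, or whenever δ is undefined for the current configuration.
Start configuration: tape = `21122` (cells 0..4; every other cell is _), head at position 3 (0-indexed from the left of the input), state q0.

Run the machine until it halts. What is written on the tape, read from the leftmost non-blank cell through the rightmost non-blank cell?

21121

q0 | 211[2]2   read 2 → write 1, move ←, go to q0
q0 | 21[1]12   read 1 → write 1, move ←, go to q1
q1 | 2[1]112   read 1 → write 1, move ←, go to q2
q2 | [2]1112   read 2 → write _, move →, go to q1
q1 | _[1]112   read 1 → write 1, move ←, go to q2
q2 | [_]1112   read _ → write 2, move →, go to q3
q3 | 2[1]112   read 1 → write _, move →, go to q0
q0 | 2_[1]12   read 1 → write 1, move ←, go to q1
q1 | 2[_]112   read _ → write 1, move →, go to q3
q3 | 21[1]12   read 1 → write _, move →, go to q0
q0 | 21_[1]2   read 1 → write 1, move ←, go to q1
q1 | 21[_]12   read _ → write 1, move →, go to q3
q3 | 211[1]2   read 1 → write _, move →, go to q0
q0 | 211_[2]   read 2 → write 1, move ←, go to q0
q0 | 211[_]1   read _ → write 2, move →, go to qH
qH | 2112[1]
The non-blank tape span at halt is 21121.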